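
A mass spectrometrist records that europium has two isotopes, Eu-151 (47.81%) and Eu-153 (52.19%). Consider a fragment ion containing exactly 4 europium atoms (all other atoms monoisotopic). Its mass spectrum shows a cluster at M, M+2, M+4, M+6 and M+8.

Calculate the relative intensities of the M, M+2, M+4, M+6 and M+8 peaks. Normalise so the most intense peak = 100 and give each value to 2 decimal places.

13.99 : 61.07 : 100.00 : 72.77 : 19.86

The 4 Eu atoms are independent, so intensities follow the terms of (0.4781 + 0.5219)^4.
P(M) = 0.4781^4 = 0.052249
P(M+2) = 4 × 0.4781^3 × 0.5219^1 = 0.228141
P(M+4) = 6 × 0.4781^2 × 0.5219^2 = 0.373563
P(M+6) = 4 × 0.4781^1 × 0.5219^3 = 0.271857
P(M+8) = 0.5219^4 = 0.074191
The M+4 peak is largest (0.373563); scaling to 100 gives 13.99 : 61.07 : 100.00 : 72.77 : 19.86.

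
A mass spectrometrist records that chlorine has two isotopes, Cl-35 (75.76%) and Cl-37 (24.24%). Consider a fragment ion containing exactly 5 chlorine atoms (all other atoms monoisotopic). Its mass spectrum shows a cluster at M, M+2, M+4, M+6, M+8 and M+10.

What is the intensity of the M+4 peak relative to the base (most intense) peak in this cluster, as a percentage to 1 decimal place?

(0.7576 + 0.2424)^5 gives M 0.2496, M+2 0.3993, M+4 0.2555, M+6 0.0817, M+8 0.0131, M+10 0.0008; the largest is M+2.
P(M+2) = C(5,1) × 0.7576^4 × 0.2424^1 = 5 × 0.32942751 × 0.2424 = 0.399266 (base)
P(M+4) = C(5,2) × 0.7576^3 × 0.2424^2 = 10 × 0.4348304 × 0.05875776 = 0.255497
Relative intensity = 0.255497 / 0.399266 × 100 = 64.0

64.0%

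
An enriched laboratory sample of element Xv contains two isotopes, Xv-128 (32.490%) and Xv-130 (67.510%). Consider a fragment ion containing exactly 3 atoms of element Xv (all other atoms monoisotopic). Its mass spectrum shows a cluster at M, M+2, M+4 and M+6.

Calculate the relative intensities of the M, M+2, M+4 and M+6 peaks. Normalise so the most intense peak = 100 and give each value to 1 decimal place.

7.7 : 48.1 : 100.0 : 69.3

The 3 Xv atoms are independent, so intensities follow the terms of (0.32490 + 0.67510)^3.
P(M) = 0.32490^3 = 0.034296
P(M+2) = 3 × 0.32490^2 × 0.67510^1 = 0.213791
P(M+4) = 3 × 0.32490^1 × 0.67510^2 = 0.444229
P(M+6) = 0.67510^3 = 0.307684
The M+4 peak is largest (0.444229); scaling to 100 gives 7.7 : 48.1 : 100.0 : 69.3.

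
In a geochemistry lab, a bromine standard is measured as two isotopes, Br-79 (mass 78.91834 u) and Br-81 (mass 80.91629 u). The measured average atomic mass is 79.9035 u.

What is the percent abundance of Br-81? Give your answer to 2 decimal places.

Writing the weighted mean with unknown fraction x of Br-79:
78.91834·x + 80.91629·(1 − x) = 79.9035
(78.91834 − 80.91629)·x = 79.9035 − 80.91629
x = -1.01279 / -1.99795 = 0.50691 → 50.69% Br-79, 49.31% Br-81.

49.31%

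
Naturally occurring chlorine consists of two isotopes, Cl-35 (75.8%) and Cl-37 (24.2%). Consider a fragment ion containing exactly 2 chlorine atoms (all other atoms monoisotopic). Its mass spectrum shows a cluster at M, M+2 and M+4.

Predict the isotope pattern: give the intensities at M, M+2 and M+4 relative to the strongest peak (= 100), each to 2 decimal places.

Expanding (0.758 + 0.242)^2:
P(M) = 0.758^2 = 0.574564
P(M+2) = 2 × 0.758^1 × 0.242^1 = 0.366872
P(M+4) = 0.242^2 = 0.058564
The M peak is largest (0.574564); scaling to 100 gives 100.00 : 63.85 : 10.19.

100.00 : 63.85 : 10.19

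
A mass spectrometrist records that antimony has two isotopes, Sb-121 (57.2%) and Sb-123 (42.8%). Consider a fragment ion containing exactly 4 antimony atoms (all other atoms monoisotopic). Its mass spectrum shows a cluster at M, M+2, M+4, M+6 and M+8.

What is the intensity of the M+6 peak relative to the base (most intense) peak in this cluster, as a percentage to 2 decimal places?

49.88%

(0.572 + 0.428)^4 gives M 0.1070, M+2 0.3204, M+4 0.3596, M+6 0.1794, M+8 0.0336; the largest is M+4.
P(M+4) = C(4,2) × 0.572^2 × 0.428^2 = 6 × 0.327184 × 0.183184 = 0.359609 (base)
P(M+6) = C(4,3) × 0.572^1 × 0.428^3 = 4 × 0.5720 × 0.07840275 = 0.179385
Relative intensity = 0.179385 / 0.359609 × 100 = 49.88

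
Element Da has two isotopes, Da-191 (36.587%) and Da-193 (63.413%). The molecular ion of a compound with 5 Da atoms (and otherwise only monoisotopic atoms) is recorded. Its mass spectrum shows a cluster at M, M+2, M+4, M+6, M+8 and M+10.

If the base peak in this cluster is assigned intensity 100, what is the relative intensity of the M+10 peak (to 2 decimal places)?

(0.36587 + 0.63413)^5 gives M 0.0066, M+2 0.0568, M+4 0.1969, M+6 0.3413, M+8 0.2958, M+10 0.1025; the largest is M+6.
P(M+6) = C(5,3) × 0.36587^2 × 0.63413^3 = 10 × 0.13386086 × 0.2549969 = 0.341341 (base)
P(M+10) = C(5,5) × 0.36587^0 × 0.63413^5 = 1 × 1.0000 × 0.10253957 = 0.102540
Relative intensity = 0.102540 / 0.341341 × 100 = 30.04

30.04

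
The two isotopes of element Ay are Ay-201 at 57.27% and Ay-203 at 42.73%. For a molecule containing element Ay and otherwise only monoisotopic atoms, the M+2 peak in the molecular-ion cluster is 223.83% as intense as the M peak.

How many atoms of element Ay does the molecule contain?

With n Ay atoms, P(M+2)/P(M) = C(n,1)·p^(n−1)q / p^n = n·q/p = n · 0.4273/0.5727.
n = 2.2383 × 0.5727/0.4273 = 3.00 ≈ 3

3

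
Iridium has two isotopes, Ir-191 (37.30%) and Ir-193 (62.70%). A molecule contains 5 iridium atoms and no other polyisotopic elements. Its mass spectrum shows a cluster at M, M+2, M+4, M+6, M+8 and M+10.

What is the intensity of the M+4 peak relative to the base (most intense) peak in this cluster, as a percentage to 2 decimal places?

(0.3730 + 0.6270)^5 gives M 0.0072, M+2 0.0607, M+4 0.2040, M+6 0.3429, M+8 0.2882, M+10 0.0969; the largest is M+6.
P(M+6) = C(5,3) × 0.3730^2 × 0.6270^3 = 10 × 0.139129 × 0.24649188 = 0.342942 (base)
P(M+4) = C(5,2) × 0.3730^3 × 0.6270^2 = 10 × 0.05189512 × 0.393129 = 0.204015
Relative intensity = 0.204015 / 0.342942 × 100 = 59.49

59.49%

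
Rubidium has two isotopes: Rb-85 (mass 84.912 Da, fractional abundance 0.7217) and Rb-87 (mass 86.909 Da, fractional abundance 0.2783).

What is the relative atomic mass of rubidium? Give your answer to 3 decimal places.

The abundance-weighted mean is 0.7217 × 84.912 + 0.2783 × 86.909
= 61.2810 + 24.1868 = 85.4678 Da

85.468 Da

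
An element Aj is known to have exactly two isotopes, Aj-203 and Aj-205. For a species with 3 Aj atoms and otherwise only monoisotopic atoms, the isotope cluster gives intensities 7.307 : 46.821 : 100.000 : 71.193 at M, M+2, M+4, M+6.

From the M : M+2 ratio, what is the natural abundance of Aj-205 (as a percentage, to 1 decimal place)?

Let p = fractional abundance of Aj-203. I(M+2)/I(M) = [C(3,1)·p^2·(1−p)] / p^3 = 3·(1−p)/p = 46.821/7.307 = 6.4077
(1−p)/p = 6.4077/3 = 2.1359  ⇒  p = 1/(1 + 2.1359) = 0.3189
Aj-203: 31.9%, Aj-205: 68.1%.

68.1%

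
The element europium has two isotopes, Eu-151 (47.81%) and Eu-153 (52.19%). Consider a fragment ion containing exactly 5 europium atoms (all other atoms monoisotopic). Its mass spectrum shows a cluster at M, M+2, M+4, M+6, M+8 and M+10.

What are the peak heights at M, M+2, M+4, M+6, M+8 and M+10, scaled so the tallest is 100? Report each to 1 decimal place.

The 5 Eu atoms are independent, so intensities follow the terms of (0.4781 + 0.5219)^5.
P(M) = 0.4781^5 = 0.024980
P(M+2) = 5 × 0.4781^4 × 0.5219^1 = 0.136343
P(M+4) = 10 × 0.4781^3 × 0.5219^2 = 0.297667
P(M+6) = 10 × 0.4781^2 × 0.5219^3 = 0.324937
P(M+8) = 5 × 0.4781^1 × 0.5219^4 = 0.177353
P(M+10) = 0.5219^5 = 0.038720
The M+6 peak is largest (0.324937); scaling to 100 gives 7.7 : 42.0 : 91.6 : 100.0 : 54.6 : 11.9.

7.7 : 42.0 : 91.6 : 100.0 : 54.6 : 11.9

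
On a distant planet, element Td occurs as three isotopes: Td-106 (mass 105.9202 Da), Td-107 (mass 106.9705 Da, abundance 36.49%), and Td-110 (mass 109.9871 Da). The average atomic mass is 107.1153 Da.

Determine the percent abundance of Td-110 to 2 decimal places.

19.96%

The remaining 63.51% is split between Td-106 (fraction x) and Td-110 (fraction 0.6351 − x).
Substituting: 105.9202x + 109.9871(0.6351 − x) = 68.08176455
(105.9202 − 109.9871)x = -1.77104266  ⇒  x = 0.43548, y = 0.19962
Td-106: 43.55%, Td-110: 19.96%.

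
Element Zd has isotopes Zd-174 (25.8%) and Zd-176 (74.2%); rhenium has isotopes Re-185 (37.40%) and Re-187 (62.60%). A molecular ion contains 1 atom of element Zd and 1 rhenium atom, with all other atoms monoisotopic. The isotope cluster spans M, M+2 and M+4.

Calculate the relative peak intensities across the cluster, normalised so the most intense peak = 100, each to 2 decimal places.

20.77 : 94.52 : 100.00

Element Zd pattern (n=1): 0.2580 : 0.7420
Rhenium pattern (n=1): 0.3740 : 0.6260
Convolve the two distributions (both contribute in 2-u steps):
  M: 0.2580×0.3740 = 0.096492
  M+2: 0.2580×0.6260 + 0.7420×0.3740 = 0.439016
  M+4: 0.7420×0.6260 = 0.464492
Scale to base peak (0.464492) = 100: 20.77 : 94.52 : 100.00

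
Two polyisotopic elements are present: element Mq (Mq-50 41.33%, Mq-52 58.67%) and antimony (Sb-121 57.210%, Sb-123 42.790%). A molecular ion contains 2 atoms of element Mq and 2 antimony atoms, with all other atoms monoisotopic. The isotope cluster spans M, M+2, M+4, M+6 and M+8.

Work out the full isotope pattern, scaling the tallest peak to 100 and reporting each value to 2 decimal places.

Element Mq pattern (n=2): 0.17081689 : 0.48496622 : 0.34421689
Antimony pattern (n=2): 0.32729841 : 0.48960318 : 0.18309841
Convolve the two distributions (both contribute in 2-u steps):
  M: 0.17081689×0.32729841 = 0.055908
  M+2: 0.17081689×0.48960318 + 0.48496622×0.32729841 = 0.242361
  M+4: 0.17081689×0.18309841 + 0.48496622×0.48960318 + 0.34421689×0.32729841 = 0.381379
  M+6: 0.48496622×0.18309841 + 0.34421689×0.48960318 = 0.257326
  M+8: 0.34421689×0.18309841 = 0.063026
Scale to base peak (0.381379) = 100: 14.66 : 63.55 : 100.00 : 67.47 : 16.53

14.66 : 63.55 : 100.00 : 67.47 : 16.53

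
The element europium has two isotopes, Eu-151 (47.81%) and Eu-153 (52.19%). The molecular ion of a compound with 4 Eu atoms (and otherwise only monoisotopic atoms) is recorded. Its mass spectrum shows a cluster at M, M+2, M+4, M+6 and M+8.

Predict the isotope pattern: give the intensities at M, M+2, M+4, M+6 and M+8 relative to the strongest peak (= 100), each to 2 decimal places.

The 4 Eu atoms are independent, so intensities follow the terms of (0.4781 + 0.5219)^4.
P(M) = 0.4781^4 = 0.052249
P(M+2) = 4 × 0.4781^3 × 0.5219^1 = 0.228141
P(M+4) = 6 × 0.4781^2 × 0.5219^2 = 0.373563
P(M+6) = 4 × 0.4781^1 × 0.5219^3 = 0.271857
P(M+8) = 0.5219^4 = 0.074191
The M+4 peak is largest (0.373563); scaling to 100 gives 13.99 : 61.07 : 100.00 : 72.77 : 19.86.

13.99 : 61.07 : 100.00 : 72.77 : 19.86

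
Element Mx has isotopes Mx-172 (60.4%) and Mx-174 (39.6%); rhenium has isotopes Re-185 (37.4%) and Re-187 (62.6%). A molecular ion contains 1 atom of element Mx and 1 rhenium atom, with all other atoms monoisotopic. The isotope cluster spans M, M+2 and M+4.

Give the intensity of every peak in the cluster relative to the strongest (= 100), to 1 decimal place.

Element Mx pattern (n=1): 0.6040 : 0.3960
Rhenium pattern (n=1): 0.3740 : 0.6260
Convolve the two distributions (both contribute in 2-u steps):
  M: 0.6040×0.3740 = 0.225896
  M+2: 0.6040×0.6260 + 0.3960×0.3740 = 0.526208
  M+4: 0.3960×0.6260 = 0.247896
Scale to base peak (0.526208) = 100: 42.9 : 100.0 : 47.1

42.9 : 100.0 : 47.1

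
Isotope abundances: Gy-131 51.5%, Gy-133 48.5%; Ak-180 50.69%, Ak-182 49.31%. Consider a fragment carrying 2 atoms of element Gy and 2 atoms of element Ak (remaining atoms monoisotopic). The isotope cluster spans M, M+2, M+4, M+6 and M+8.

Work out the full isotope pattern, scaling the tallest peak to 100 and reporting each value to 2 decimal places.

Element Gy pattern (n=2): 0.265225 : 0.49955 : 0.235225
Element Ak pattern (n=2): 0.25694761 : 0.49990478 : 0.24314761
Convolve the two distributions (both contribute in 2-u steps):
  M: 0.265225×0.25694761 = 0.068149
  M+2: 0.265225×0.49990478 + 0.49955×0.25694761 = 0.260945
  M+4: 0.265225×0.24314761 + 0.49955×0.49990478 + 0.235225×0.25694761 = 0.374657
  M+6: 0.49955×0.24314761 + 0.235225×0.49990478 = 0.239054
  M+8: 0.235225×0.24314761 = 0.057194
Scale to base peak (0.374657) = 100: 18.19 : 69.65 : 100.00 : 63.81 : 15.27

18.19 : 69.65 : 100.00 : 63.81 : 15.27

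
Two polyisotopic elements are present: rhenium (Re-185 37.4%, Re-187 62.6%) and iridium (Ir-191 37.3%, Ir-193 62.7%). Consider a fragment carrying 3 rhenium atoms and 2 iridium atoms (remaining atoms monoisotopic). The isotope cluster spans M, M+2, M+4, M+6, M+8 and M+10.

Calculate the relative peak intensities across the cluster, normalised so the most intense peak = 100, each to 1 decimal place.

Rhenium pattern (n=3): 0.05231362 : 0.26268713 : 0.43968487 : 0.24531438
Iridium pattern (n=2): 0.139129 : 0.467742 : 0.393129
Convolve the two distributions (both contribute in 2-u steps):
  M: 0.05231362×0.139129 = 0.007278
  M+2: 0.05231362×0.467742 + 0.26268713×0.139129 = 0.061017
  M+4: 0.05231362×0.393129 + 0.26268713×0.467742 + 0.43968487×0.139129 = 0.204609
  M+6: 0.26268713×0.393129 + 0.43968487×0.467742 + 0.24531438×0.139129 = 0.343059
  M+8: 0.43968487×0.393129 + 0.24531438×0.467742 = 0.287597
  M+10: 0.24531438×0.393129 = 0.096440
Scale to base peak (0.343059) = 100: 2.1 : 17.8 : 59.6 : 100.0 : 83.8 : 28.1

2.1 : 17.8 : 59.6 : 100.0 : 83.8 : 28.1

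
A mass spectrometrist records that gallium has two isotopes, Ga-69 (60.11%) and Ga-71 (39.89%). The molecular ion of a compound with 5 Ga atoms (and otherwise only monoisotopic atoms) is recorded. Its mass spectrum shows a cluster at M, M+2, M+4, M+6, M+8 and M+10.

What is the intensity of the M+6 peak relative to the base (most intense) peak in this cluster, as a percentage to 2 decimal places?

(0.6011 + 0.3989)^5 gives M 0.0785, M+2 0.2604, M+4 0.3456, M+6 0.2293, M+8 0.0761, M+10 0.0101; the largest is M+4.
P(M+4) = C(5,2) × 0.6011^3 × 0.3989^2 = 10 × 0.21719018 × 0.15912121 = 0.345596 (base)
P(M+6) = C(5,3) × 0.6011^2 × 0.3989^3 = 10 × 0.36132121 × 0.06347345 = 0.229343
Relative intensity = 0.229343 / 0.345596 × 100 = 66.36

66.36%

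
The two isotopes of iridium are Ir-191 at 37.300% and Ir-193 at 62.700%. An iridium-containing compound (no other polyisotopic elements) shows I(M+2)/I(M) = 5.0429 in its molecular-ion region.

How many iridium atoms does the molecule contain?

3

For n independent Ir atoms, I(M+2)/I(M) = n · (abundance Ir-193) / (abundance Ir-191) = n · 0.62700/0.37300.
n = 5.0429 × 0.37300/0.62700 = 3.00 ≈ 3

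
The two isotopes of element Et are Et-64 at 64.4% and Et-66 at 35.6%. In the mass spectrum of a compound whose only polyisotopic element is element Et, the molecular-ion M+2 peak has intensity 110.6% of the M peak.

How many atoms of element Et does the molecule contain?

For n independent Et atoms, I(M+2)/I(M) = n · (abundance Et-66) / (abundance Et-64) = n · 0.356/0.644.
n = 1.106 × 0.644/0.356 = 2.00 ≈ 2

2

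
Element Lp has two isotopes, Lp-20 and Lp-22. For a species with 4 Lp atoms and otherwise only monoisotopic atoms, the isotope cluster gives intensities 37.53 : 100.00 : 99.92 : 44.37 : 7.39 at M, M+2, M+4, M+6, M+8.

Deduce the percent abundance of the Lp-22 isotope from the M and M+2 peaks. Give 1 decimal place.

40.0%

If p is the fraction of Lp that is Lp-20, then I(M+2)/I(M) = [C(4,1)·p^3·(1−p)] / p^4 = 4·(1−p)/p = 100.00/37.53 = 2.6645
(1−p)/p = 2.6645/4 = 0.6661  ⇒  p = 1/(1 + 0.6661) = 0.6002
Lp-20: 60.0%, Lp-22: 40.0%.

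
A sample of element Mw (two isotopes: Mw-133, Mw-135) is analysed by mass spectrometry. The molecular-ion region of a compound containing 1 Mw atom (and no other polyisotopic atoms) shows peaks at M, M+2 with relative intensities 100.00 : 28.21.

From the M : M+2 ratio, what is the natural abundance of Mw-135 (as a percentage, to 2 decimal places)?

22.00%

If p is the fraction of Mw that is Mw-133, then I(M+2)/I(M) = [C(1,1)·p^0·(1−p)] / p^1 = 1·(1−p)/p = 28.21/100.00 = 0.2821
(1−p)/p = 0.2821/1 = 0.2821  ⇒  p = 1/(1 + 0.2821) = 0.7800
Mw-133: 78.00%, Mw-135: 22.00%.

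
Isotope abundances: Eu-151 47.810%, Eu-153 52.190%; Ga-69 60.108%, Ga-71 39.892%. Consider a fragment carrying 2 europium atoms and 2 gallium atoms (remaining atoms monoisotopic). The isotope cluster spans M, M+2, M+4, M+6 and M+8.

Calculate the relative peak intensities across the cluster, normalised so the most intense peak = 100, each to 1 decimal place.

Europium pattern (n=2): 0.22857961 : 0.49904078 : 0.27237961
Gallium pattern (n=2): 0.36129717 : 0.47956567 : 0.15913717
Convolve the two distributions (both contribute in 2-u steps):
  M: 0.22857961×0.36129717 = 0.082585
  M+2: 0.22857961×0.47956567 + 0.49904078×0.36129717 = 0.289921
  M+4: 0.22857961×0.15913717 + 0.49904078×0.47956567 + 0.27237961×0.36129717 = 0.374108
  M+6: 0.49904078×0.15913717 + 0.27237961×0.47956567 = 0.210040
  M+8: 0.27237961×0.15913717 = 0.043346
Scale to base peak (0.374108) = 100: 22.1 : 77.5 : 100.0 : 56.1 : 11.6

22.1 : 77.5 : 100.0 : 56.1 : 11.6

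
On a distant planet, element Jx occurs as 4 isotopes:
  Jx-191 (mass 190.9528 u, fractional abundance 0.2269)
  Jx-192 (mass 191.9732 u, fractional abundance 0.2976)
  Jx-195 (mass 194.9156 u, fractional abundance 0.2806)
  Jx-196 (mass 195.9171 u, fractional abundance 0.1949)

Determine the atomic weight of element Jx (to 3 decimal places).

193.336 u

Average mass = Σ (abundance × isotope mass) = 0.2269 × 190.9528 + 0.2976 × 191.9732 + 0.2806 × 194.9156 + 0.1949 × 195.9171
= 43.32719 + 57.13122 + 54.69332 + 38.18424 = 193.33597 u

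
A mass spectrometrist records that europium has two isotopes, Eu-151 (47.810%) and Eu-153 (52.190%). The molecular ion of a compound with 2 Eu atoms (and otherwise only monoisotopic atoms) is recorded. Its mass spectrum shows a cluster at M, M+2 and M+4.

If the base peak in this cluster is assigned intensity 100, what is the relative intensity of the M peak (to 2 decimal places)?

Binomial terms of (0.47810 + 0.52190)^2: M 0.2286, M+2 0.4990, M+4 0.2724 → M+2 is the base peak.
P(M+2) = C(2,1) × 0.47810^1 × 0.52190^1 = 2 × 0.4781 × 0.5219 = 0.499041 (base)
P(M) = C(2,0) × 0.47810^2 × 0.52190^0 = 1 × 0.22857961 × 1.0000 = 0.228580
Relative intensity = 0.228580 / 0.499041 × 100 = 45.80

45.80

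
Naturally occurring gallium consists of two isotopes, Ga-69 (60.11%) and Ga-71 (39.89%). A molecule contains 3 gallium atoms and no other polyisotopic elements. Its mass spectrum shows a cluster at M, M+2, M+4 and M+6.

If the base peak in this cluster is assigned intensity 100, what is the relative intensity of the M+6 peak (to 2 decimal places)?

Binomial terms of (0.6011 + 0.3989)^3: M 0.2172, M+2 0.4324, M+4 0.2869, M+6 0.0635 → M+2 is the base peak.
P(M+2) = C(3,1) × 0.6011^2 × 0.3989^1 = 3 × 0.36132121 × 0.3989 = 0.432393 (base)
P(M+6) = C(3,3) × 0.6011^0 × 0.3989^3 = 1 × 1.0000 × 0.06347345 = 0.063473
Relative intensity = 0.063473 / 0.432393 × 100 = 14.68

14.68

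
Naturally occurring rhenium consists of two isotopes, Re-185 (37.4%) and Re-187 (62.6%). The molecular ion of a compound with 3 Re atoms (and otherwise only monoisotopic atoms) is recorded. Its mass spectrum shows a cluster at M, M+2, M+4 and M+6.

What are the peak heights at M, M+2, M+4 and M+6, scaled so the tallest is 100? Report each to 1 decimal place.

Each Re atom is independently Re-185 (p = 0.374) or Re-187 (q = 0.626); the cluster is the binomial expansion (p + q)^3.
P(M) = 0.374^3 = 0.052314
P(M+2) = 3 × 0.374^2 × 0.626^1 = 0.262687
P(M+4) = 3 × 0.374^1 × 0.626^2 = 0.439685
P(M+6) = 0.626^3 = 0.245314
The M+4 peak is largest (0.439685); scaling to 100 gives 11.9 : 59.7 : 100.0 : 55.8.

11.9 : 59.7 : 100.0 : 55.8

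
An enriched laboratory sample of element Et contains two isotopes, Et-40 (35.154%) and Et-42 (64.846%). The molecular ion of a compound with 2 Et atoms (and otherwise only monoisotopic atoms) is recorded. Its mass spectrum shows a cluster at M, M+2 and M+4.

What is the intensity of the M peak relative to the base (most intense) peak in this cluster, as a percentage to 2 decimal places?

(0.35154 + 0.64846)^2 gives M 0.1236, M+2 0.4559, M+4 0.4205; the largest is M+2.
P(M+2) = C(2,1) × 0.35154^1 × 0.64846^1 = 2 × 0.35154 × 0.64846 = 0.455919 (base)
P(M) = C(2,0) × 0.35154^2 × 0.64846^0 = 1 × 0.12358037 × 1.0000 = 0.123580
Relative intensity = 0.123580 / 0.455919 × 100 = 27.11

27.11%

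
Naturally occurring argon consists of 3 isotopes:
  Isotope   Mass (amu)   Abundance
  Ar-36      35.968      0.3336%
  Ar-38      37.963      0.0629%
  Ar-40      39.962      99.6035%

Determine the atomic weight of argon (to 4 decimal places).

Ar = Σ fᵢ·mᵢ = 0.003336 × 35.968 + 0.000629 × 37.963 + 0.996035 × 39.962
= 0.11999 + 0.02388 + 39.80355 = 39.94742 amu

39.9474 amu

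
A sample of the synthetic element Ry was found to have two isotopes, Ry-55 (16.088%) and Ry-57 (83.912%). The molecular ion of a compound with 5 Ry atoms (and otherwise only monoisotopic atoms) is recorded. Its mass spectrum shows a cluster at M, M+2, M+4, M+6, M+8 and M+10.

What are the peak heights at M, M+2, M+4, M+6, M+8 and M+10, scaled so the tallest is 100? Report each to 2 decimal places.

0.03 : 0.68 : 7.05 : 36.76 : 95.86 : 100.00

Expanding (0.16088 + 0.83912)^5:
P(M) = 0.16088^5 = 0.000108
P(M+2) = 5 × 0.16088^4 × 0.83912^1 = 0.002811
P(M+4) = 10 × 0.16088^3 × 0.83912^2 = 0.029319
P(M+6) = 10 × 0.16088^2 × 0.83912^3 = 0.152924
P(M+8) = 5 × 0.16088^1 × 0.83912^4 = 0.398812
P(M+10) = 0.83912^5 = 0.416026
The M+10 peak is largest (0.416026); scaling to 100 gives 0.03 : 0.68 : 7.05 : 36.76 : 95.86 : 100.00.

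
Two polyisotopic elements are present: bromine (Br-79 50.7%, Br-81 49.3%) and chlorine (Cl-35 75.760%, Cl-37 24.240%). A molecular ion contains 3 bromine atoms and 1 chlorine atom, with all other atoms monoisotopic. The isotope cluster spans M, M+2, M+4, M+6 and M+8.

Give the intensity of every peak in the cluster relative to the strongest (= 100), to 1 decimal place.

26.5 : 85.9 : 100.0 : 48.5 : 7.8

Bromine pattern (n=3): 0.13032384 : 0.38017547 : 0.36967753 : 0.11982316
Chlorine pattern (n=1): 0.7576 : 0.2424
Convolve the two distributions (both contribute in 2-u steps):
  M: 0.13032384×0.7576 = 0.098733
  M+2: 0.13032384×0.2424 + 0.38017547×0.7576 = 0.319611
  M+4: 0.38017547×0.2424 + 0.36967753×0.7576 = 0.372222
  M+6: 0.36967753×0.2424 + 0.11982316×0.7576 = 0.180388
  M+8: 0.11982316×0.2424 = 0.029045
Scale to base peak (0.372222) = 100: 26.5 : 85.9 : 100.0 : 48.5 : 7.8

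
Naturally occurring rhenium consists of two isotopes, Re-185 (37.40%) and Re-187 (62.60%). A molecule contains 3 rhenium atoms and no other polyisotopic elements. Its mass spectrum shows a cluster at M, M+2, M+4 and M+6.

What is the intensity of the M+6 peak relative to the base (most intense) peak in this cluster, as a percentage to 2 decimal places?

Binomial terms of (0.3740 + 0.6260)^3: M 0.0523, M+2 0.2627, M+4 0.4397, M+6 0.2453 → M+4 is the base peak.
P(M+4) = C(3,2) × 0.3740^1 × 0.6260^2 = 3 × 0.3740 × 0.391876 = 0.439685 (base)
P(M+6) = C(3,3) × 0.3740^0 × 0.6260^3 = 1 × 1.0000 × 0.24531438 = 0.245314
Relative intensity = 0.245314 / 0.439685 × 100 = 55.79

55.79%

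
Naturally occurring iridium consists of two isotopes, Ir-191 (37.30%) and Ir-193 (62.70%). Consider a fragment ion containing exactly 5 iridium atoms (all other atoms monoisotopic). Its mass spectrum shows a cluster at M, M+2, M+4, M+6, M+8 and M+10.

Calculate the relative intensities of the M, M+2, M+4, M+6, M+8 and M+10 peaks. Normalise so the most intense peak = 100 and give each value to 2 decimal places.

Expanding (0.3730 + 0.6270)^5:
P(M) = 0.3730^5 = 0.007220
P(M+2) = 5 × 0.3730^4 × 0.6270^1 = 0.060684
P(M+4) = 10 × 0.3730^3 × 0.6270^2 = 0.204015
P(M+6) = 10 × 0.3730^2 × 0.6270^3 = 0.342942
P(M+8) = 5 × 0.3730^1 × 0.6270^4 = 0.288237
P(M+10) = 0.6270^5 = 0.096903
The M+6 peak is largest (0.342942); scaling to 100 gives 2.11 : 17.70 : 59.49 : 100.00 : 84.05 : 28.26.

2.11 : 17.70 : 59.49 : 100.00 : 84.05 : 28.26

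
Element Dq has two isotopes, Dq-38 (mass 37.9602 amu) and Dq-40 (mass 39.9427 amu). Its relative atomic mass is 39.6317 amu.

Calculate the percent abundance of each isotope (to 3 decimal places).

Let x be the fractional abundance of Dq-38; then Dq-40 has abundance 1 − x.
37.9602·x + 39.9427·(1 − x) = 39.6317
(37.9602 − 39.9427)·x = 39.6317 − 39.9427
x = -0.3110 / -1.9825 = 0.15687 → 15.687% Dq-38, 84.313% Dq-40.

Dq-38: 15.687%, Dq-40: 84.313%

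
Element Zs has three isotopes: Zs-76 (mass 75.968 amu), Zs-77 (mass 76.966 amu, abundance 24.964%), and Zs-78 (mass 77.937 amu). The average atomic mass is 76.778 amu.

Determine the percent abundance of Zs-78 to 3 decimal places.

The remaining 75.036% is split between Zs-76 (fraction x) and Zs-78 (fraction 0.75036 − x).
Substituting: 75.968x + 77.937(0.75036 − x) = 57.56420776
(75.968 − 77.937)x = -0.91659956  ⇒  x = 0.46552, y = 0.28484
Zs-76: 46.552%, Zs-78: 28.484%.

28.484%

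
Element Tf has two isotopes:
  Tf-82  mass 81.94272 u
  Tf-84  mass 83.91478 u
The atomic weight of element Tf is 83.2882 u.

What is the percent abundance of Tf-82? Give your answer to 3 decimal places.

With x = fraction of Tf-82 (so Tf-84 is 1 − x):
81.94272·x + 83.91478·(1 − x) = 83.2882
(81.94272 − 83.91478)·x = 83.2882 − 83.91478
x = -0.62658 / -1.97206 = 0.31773 → 31.773% Tf-82, 68.227% Tf-84.

31.773%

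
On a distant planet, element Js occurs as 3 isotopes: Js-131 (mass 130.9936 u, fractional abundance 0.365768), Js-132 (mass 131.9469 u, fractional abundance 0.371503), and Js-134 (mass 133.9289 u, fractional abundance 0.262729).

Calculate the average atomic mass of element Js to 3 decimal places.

132.119 u

Ar = Σ fᵢ·mᵢ = 0.365768 × 130.9936 + 0.371503 × 131.9469 + 0.262729 × 133.9289
= 47.91327 + 49.01867 + 35.18701 = 132.11895 u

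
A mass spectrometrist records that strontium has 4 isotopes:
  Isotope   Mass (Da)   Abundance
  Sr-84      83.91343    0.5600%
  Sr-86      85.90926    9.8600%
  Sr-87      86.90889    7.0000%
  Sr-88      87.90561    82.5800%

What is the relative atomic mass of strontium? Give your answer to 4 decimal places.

87.6166 Da

Weight each isotope mass by its fractional abundance: 0.005600 × 83.91343 + 0.098600 × 85.90926 + 0.070000 × 86.90889 + 0.825800 × 87.90561
= 0.469915 + 8.470653 + 6.083622 + 72.592453 = 87.616643 Da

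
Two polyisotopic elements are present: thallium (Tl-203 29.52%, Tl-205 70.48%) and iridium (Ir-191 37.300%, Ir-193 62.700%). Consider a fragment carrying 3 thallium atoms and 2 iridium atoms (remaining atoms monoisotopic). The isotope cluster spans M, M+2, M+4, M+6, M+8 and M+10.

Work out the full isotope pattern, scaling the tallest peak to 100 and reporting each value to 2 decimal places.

1.06 : 11.19 : 46.78 : 97.09 : 100.00 : 40.88

Thallium pattern (n=3): 0.02572463 : 0.18425524 : 0.43991564 : 0.35010449
Iridium pattern (n=2): 0.139129 : 0.467742 : 0.393129
Convolve the two distributions (both contribute in 2-u steps):
  M: 0.02572463×0.139129 = 0.003579
  M+2: 0.02572463×0.467742 + 0.18425524×0.139129 = 0.037668
  M+4: 0.02572463×0.393129 + 0.18425524×0.467742 + 0.43991564×0.139129 = 0.157502
  M+6: 0.18425524×0.393129 + 0.43991564×0.467742 + 0.35010449×0.139129 = 0.326913
  M+8: 0.43991564×0.393129 + 0.35010449×0.467742 = 0.336702
  M+10: 0.35010449×0.393129 = 0.137636
Scale to base peak (0.336702) = 100: 1.06 : 11.19 : 46.78 : 97.09 : 100.00 : 40.88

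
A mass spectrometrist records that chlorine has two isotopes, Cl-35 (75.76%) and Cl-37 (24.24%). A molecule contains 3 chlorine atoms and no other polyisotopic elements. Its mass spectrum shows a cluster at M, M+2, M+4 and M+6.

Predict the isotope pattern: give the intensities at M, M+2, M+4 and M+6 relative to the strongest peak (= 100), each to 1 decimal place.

100.0 : 96.0 : 30.7 : 3.3

Each Cl atom is independently Cl-35 (p = 0.7576) or Cl-37 (q = 0.2424); the cluster is the binomial expansion (p + q)^3.
P(M) = 0.7576^3 = 0.434830
P(M+2) = 3 × 0.7576^2 × 0.2424^1 = 0.417382
P(M+4) = 3 × 0.7576^1 × 0.2424^2 = 0.133545
P(M+6) = 0.2424^3 = 0.014243
The M peak is largest (0.434830); scaling to 100 gives 100.0 : 96.0 : 30.7 : 3.3.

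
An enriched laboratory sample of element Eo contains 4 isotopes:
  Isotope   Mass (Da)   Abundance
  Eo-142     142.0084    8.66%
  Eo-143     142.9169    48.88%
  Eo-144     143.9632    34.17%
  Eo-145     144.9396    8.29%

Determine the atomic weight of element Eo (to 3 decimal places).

143.363 Da

The abundance-weighted mean is 0.0866 × 142.0084 + 0.4888 × 142.9169 + 0.3417 × 143.9632 + 0.0829 × 144.9396
= 12.29793 + 69.85778 + 49.19223 + 12.01549 = 143.36343 Da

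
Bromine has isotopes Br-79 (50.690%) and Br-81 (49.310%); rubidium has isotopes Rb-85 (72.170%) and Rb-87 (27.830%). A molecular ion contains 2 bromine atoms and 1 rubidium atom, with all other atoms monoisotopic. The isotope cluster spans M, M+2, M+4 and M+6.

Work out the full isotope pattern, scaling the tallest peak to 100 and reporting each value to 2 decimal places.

42.90 : 100.00 : 72.78 : 15.65

Bromine pattern (n=2): 0.25694761 : 0.49990478 : 0.24314761
Rubidium pattern (n=1): 0.7217 : 0.2783
Convolve the two distributions (both contribute in 2-u steps):
  M: 0.25694761×0.7217 = 0.185439
  M+2: 0.25694761×0.2783 + 0.49990478×0.7217 = 0.432290
  M+4: 0.49990478×0.2783 + 0.24314761×0.7217 = 0.314603
  M+6: 0.24314761×0.2783 = 0.067668
Scale to base peak (0.432290) = 100: 42.90 : 100.00 : 72.78 : 15.65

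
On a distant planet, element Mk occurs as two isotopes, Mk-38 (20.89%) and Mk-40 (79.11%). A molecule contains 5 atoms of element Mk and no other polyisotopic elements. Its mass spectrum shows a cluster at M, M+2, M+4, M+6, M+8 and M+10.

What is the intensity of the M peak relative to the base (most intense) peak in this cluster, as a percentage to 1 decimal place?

(0.2089 + 0.7911)^5 gives M 0.0004, M+2 0.0075, M+4 0.0571, M+6 0.2161, M+8 0.4091, M+10 0.3099; the largest is M+8.
P(M+8) = C(5,4) × 0.2089^1 × 0.7911^4 = 5 × 0.2089 × 0.39167472 = 0.409104 (base)
P(M) = C(5,0) × 0.2089^5 × 0.7911^0 = 1 × 0.00039783 × 1.0000 = 0.000398
Relative intensity = 0.000398 / 0.409104 × 100 = 0.1

0.1%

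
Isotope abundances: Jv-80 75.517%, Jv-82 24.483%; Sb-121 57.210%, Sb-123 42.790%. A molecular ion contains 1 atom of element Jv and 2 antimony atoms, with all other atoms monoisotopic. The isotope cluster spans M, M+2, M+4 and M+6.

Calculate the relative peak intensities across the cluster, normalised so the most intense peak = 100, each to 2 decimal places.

54.94 : 100.00 : 57.38 : 9.96

Element Jv pattern (n=1): 0.75517 : 0.24483
Antimony pattern (n=2): 0.32729841 : 0.48960318 : 0.18309841
Convolve the two distributions (both contribute in 2-u steps):
  M: 0.75517×0.32729841 = 0.247166
  M+2: 0.75517×0.48960318 + 0.24483×0.32729841 = 0.449866
  M+4: 0.75517×0.18309841 + 0.24483×0.48960318 = 0.258140
  M+6: 0.24483×0.18309841 = 0.044828
Scale to base peak (0.449866) = 100: 54.94 : 100.00 : 57.38 : 9.96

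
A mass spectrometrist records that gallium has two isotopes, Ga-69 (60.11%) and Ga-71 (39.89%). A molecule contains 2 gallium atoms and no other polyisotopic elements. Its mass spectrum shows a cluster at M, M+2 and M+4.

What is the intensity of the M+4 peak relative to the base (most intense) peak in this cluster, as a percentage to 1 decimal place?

33.2%

Term probabilities: M 0.3613, M+2 0.4796, M+4 0.1591. Base peak = M+2.
P(M+2) = C(2,1) × 0.6011^1 × 0.3989^1 = 2 × 0.6011 × 0.3989 = 0.479558 (base)
P(M+4) = C(2,2) × 0.6011^0 × 0.3989^2 = 1 × 1.0000 × 0.15912121 = 0.159121
Relative intensity = 0.159121 / 0.479558 × 100 = 33.2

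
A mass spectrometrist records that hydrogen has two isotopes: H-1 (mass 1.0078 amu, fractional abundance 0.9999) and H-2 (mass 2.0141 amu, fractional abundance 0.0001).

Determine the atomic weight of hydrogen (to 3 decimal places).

The abundance-weighted mean is 0.9999 × 1.0078 + 0.0001 × 2.0141
= 1.00770 + 0.00020 = 1.00790 amu

1.008 amu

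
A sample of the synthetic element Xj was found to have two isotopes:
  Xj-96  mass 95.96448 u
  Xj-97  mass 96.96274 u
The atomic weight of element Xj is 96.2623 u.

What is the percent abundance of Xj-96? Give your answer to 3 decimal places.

Let x be the fractional abundance of Xj-96; then Xj-97 has abundance 1 − x.
95.96448·x + 96.96274·(1 − x) = 96.2623
(95.96448 − 96.96274)·x = 96.2623 − 96.96274
x = -0.70044 / -0.99826 = 0.70166 → 70.166% Xj-96, 29.834% Xj-97.

70.166%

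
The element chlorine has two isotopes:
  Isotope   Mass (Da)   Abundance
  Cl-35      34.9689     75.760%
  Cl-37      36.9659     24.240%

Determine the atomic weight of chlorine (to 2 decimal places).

35.45 Da

Ar = Σ fᵢ·mᵢ = 0.75760 × 34.9689 + 0.24240 × 36.9659
= 26.49244 + 8.96053 = 35.45297 Da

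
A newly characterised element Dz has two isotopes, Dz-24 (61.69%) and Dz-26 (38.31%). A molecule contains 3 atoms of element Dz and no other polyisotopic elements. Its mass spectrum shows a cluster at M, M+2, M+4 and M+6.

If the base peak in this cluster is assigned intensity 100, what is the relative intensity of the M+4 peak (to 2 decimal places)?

62.10

Binomial terms of (0.6169 + 0.3831)^3: M 0.2348, M+2 0.4374, M+4 0.2716, M+6 0.0562 → M+2 is the base peak.
P(M+2) = C(3,1) × 0.6169^2 × 0.3831^1 = 3 × 0.38056561 × 0.3831 = 0.437384 (base)
P(M+4) = C(3,2) × 0.6169^1 × 0.3831^2 = 3 × 0.6169 × 0.14676561 = 0.271619
Relative intensity = 0.271619 / 0.437384 × 100 = 62.10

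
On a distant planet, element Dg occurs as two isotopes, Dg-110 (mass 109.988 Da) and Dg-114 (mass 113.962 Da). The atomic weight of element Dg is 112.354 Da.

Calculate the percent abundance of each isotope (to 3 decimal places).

Let x be the fractional abundance of Dg-110; then Dg-114 has abundance 1 − x.
109.988·x + 113.962·(1 − x) = 112.354
(109.988 − 113.962)·x = 112.354 − 113.962
x = -1.608 / -3.974 = 0.40463 → 40.463% Dg-110, 59.537% Dg-114.

Dg-110: 40.463%, Dg-114: 59.537%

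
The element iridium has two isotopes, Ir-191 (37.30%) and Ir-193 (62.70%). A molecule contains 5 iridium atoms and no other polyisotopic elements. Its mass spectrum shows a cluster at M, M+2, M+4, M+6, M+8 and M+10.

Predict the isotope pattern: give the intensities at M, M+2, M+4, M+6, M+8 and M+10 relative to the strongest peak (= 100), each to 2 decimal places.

Expanding (0.3730 + 0.6270)^5:
P(M) = 0.3730^5 = 0.007220
P(M+2) = 5 × 0.3730^4 × 0.6270^1 = 0.060684
P(M+4) = 10 × 0.3730^3 × 0.6270^2 = 0.204015
P(M+6) = 10 × 0.3730^2 × 0.6270^3 = 0.342942
P(M+8) = 5 × 0.3730^1 × 0.6270^4 = 0.288237
P(M+10) = 0.6270^5 = 0.096903
The M+6 peak is largest (0.342942); scaling to 100 gives 2.11 : 17.70 : 59.49 : 100.00 : 84.05 : 28.26.

2.11 : 17.70 : 59.49 : 100.00 : 84.05 : 28.26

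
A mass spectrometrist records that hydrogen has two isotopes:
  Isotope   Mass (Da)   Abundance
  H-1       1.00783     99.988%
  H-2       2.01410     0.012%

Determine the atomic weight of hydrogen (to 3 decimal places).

1.008 Da

Ar = Σ fᵢ·mᵢ = 0.99988 × 1.00783 + 0.00012 × 2.01410
= 1.007709 + 0.000242 = 1.007951 Da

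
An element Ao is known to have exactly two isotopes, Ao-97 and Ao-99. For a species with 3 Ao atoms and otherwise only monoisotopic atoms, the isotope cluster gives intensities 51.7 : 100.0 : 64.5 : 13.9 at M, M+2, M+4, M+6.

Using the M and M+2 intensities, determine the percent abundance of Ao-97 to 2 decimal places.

If p is the fraction of Ao that is Ao-97, then I(M+2)/I(M) = [C(3,1)·p^2·(1−p)] / p^3 = 3·(1−p)/p = 100.0/51.7 = 1.9342
(1−p)/p = 1.9342/3 = 0.6447  ⇒  p = 1/(1 + 0.6447) = 0.6080
Ao-97: 60.80%, Ao-99: 39.20%.

60.80%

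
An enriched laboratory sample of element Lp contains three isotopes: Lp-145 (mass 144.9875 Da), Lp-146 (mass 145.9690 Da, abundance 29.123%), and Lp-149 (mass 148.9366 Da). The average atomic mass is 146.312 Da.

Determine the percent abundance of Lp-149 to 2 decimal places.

Let x and y be the fractions of Lp-145 and Lp-149. Then x + y = 1 − 0.29123 = 0.70877 and 144.9875x + 148.9366y = 146.312 − 0.29123×145.9690 = 103.80144813.
Substituting: 144.9875x + 148.9366(0.70877 − x) = 103.80144813
(144.9875 − 148.9366)x = -1.760345852  ⇒  x = 0.44576, y = 0.26301
Lp-145: 44.58%, Lp-149: 26.30%.

26.30%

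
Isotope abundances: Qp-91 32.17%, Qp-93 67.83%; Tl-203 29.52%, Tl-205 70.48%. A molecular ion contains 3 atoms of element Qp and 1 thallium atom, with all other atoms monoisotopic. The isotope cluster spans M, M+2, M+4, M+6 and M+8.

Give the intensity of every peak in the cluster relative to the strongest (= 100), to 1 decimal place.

2.4 : 21.1 : 69.0 : 100.0 : 54.3

Element Qp pattern (n=3): 0.03329302 : 0.21059361 : 0.44403372 : 0.31207965
Thallium pattern (n=1): 0.2952 : 0.7048
Convolve the two distributions (both contribute in 2-u steps):
  M: 0.03329302×0.2952 = 0.009828
  M+2: 0.03329302×0.7048 + 0.21059361×0.2952 = 0.085632
  M+4: 0.21059361×0.7048 + 0.44403372×0.2952 = 0.279505
  M+6: 0.44403372×0.7048 + 0.31207965×0.2952 = 0.405081
  M+8: 0.31207965×0.7048 = 0.219954
Scale to base peak (0.405081) = 100: 2.4 : 21.1 : 69.0 : 100.0 : 54.3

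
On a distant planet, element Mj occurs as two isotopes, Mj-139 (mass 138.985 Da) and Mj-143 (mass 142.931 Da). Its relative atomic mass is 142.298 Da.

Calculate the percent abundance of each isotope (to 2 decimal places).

With x = fraction of Mj-139 (so Mj-143 is 1 − x):
138.985·x + 142.931·(1 − x) = 142.298
(138.985 − 142.931)·x = 142.298 − 142.931
x = -0.633 / -3.946 = 0.16042 → 16.04% Mj-139, 83.96% Mj-143.

Mj-139: 16.04%, Mj-143: 83.96%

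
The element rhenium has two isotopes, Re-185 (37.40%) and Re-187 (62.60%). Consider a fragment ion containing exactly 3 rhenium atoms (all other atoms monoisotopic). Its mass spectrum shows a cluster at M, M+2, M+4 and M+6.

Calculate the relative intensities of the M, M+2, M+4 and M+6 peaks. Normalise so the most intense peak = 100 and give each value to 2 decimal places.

The 3 Re atoms are independent, so intensities follow the terms of (0.3740 + 0.6260)^3.
P(M) = 0.3740^3 = 0.052314
P(M+2) = 3 × 0.3740^2 × 0.6260^1 = 0.262687
P(M+4) = 3 × 0.3740^1 × 0.6260^2 = 0.439685
P(M+6) = 0.6260^3 = 0.245314
The M+4 peak is largest (0.439685); scaling to 100 gives 11.90 : 59.74 : 100.00 : 55.79.

11.90 : 59.74 : 100.00 : 55.79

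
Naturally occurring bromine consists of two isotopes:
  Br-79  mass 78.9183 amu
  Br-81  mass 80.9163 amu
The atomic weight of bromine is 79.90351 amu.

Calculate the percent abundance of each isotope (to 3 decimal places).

Br-79: 50.690%, Br-81: 49.310%

Let x be the fractional abundance of Br-79; then Br-81 has abundance 1 − x.
78.9183·x + 80.9163·(1 − x) = 79.90351
(78.9183 − 80.9163)·x = 79.90351 − 80.9163
x = -1.01279 / -1.9980 = 0.50690 → 50.690% Br-79, 49.310% Br-81.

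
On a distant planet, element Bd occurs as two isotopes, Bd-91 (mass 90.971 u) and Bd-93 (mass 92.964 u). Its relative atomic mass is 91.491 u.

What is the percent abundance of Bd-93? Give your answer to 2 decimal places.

With x = fraction of Bd-91 (so Bd-93 is 1 − x):
90.971·x + 92.964·(1 − x) = 91.491
(90.971 − 92.964)·x = 91.491 − 92.964
x = -1.473 / -1.993 = 0.73909 → 73.91% Bd-91, 26.09% Bd-93.

26.09%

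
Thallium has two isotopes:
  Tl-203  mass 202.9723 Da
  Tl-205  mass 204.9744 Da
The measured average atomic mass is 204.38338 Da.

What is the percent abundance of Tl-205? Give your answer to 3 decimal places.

70.480%

Let x be the fractional abundance of Tl-203; then Tl-205 has abundance 1 − x.
202.9723·x + 204.9744·(1 − x) = 204.38338
(202.9723 − 204.9744)·x = 204.38338 − 204.9744
x = -0.59102 / -2.0021 = 0.29520 → 29.520% Tl-203, 70.480% Tl-205.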